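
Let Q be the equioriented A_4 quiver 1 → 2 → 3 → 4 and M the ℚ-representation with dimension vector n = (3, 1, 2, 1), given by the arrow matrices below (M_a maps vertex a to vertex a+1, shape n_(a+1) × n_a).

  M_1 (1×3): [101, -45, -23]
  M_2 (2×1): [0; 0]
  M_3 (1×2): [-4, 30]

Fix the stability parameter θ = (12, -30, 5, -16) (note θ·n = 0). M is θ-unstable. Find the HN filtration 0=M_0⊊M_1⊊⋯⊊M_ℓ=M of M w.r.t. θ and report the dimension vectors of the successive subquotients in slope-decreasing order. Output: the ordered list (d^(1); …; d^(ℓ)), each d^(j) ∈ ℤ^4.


Interval decomposition of M: I[1,1]^2, I[1,2], I[3,3], I[3,4].
HN type (ℓ=4): μ^(1)=12; μ^(2)=5; μ^(3)=-11/2; μ^(4)=-9

((2, 0, 0, 0); (0, 0, 1, 0); (0, 0, 1, 1); (1, 1, 0, 0))


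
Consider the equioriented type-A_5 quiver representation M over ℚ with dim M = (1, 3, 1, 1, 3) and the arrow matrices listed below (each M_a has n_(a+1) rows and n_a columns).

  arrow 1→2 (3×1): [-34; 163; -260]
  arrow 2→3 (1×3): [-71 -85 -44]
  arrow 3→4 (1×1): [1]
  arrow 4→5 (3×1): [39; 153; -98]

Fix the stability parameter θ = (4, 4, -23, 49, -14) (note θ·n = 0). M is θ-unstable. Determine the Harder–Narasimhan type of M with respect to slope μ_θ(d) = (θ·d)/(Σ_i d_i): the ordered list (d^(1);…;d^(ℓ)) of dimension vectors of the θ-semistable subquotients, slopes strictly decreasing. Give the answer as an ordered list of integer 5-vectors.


Via rank(M_{q-1}∘⋯∘M_p): M ≅ I[1,5], I[2,2]^2, I[5,5]^2.
μ_θ-semistable layers: μ^(1)=35/2; μ^(2)=4; μ^(3)=-5; μ^(4)=-14

((0, 0, 0, 1, 1); (0, 2, 0, 0, 0); (1, 1, 1, 0, 0); (0, 0, 0, 0, 2))


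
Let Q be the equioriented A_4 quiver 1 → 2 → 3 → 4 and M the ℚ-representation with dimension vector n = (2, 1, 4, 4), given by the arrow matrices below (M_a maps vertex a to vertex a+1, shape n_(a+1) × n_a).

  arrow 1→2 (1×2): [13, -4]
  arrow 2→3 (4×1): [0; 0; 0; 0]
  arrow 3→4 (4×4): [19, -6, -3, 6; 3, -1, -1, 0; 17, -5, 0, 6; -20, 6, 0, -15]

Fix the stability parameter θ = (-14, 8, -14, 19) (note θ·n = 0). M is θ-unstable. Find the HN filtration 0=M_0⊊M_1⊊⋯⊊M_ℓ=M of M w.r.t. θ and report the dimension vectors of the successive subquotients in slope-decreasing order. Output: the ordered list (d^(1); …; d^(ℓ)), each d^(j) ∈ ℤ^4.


Barcode: M ≅ I[1,1], I[1,2], I[3,4]^4. HN layers by μ_θ (3 steps, strictly decreasing):
  μ^(1)=19; μ^(2)=8; μ^(3)=-14

((0, 0, 0, 4); (0, 1, 0, 0); (2, 0, 4, 0))


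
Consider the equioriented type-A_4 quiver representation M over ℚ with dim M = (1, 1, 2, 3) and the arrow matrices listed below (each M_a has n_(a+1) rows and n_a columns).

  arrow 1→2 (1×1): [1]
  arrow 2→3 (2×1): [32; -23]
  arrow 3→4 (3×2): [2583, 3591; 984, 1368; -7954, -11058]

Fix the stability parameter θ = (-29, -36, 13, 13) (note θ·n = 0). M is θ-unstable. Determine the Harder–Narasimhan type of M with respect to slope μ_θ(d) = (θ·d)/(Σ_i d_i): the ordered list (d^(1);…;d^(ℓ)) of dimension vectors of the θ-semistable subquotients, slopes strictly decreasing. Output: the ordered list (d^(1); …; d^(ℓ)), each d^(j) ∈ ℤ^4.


Via rank(M_{q-1}∘⋯∘M_p): M ≅ I[1,4], I[3,3], I[4,4]^2.
μ_θ-semistable layers: μ^(1)=13; μ^(2)=-65/2

((0, 0, 2, 3); (1, 1, 0, 0))


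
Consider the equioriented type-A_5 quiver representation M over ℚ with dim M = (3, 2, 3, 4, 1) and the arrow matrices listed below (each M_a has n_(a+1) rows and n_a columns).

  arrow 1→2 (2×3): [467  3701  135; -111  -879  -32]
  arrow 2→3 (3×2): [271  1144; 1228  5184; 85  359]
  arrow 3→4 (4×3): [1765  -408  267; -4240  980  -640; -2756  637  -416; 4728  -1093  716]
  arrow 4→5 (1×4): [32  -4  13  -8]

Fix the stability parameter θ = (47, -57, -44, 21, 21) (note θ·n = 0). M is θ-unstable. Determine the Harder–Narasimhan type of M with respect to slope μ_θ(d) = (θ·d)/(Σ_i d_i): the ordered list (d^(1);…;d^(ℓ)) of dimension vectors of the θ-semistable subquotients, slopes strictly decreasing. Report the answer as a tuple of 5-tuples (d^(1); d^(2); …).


Barcode: M ≅ I[1,1], I[1,3], I[1,4], I[3,5], I[4,4]^2. HN layers by μ_θ (4 steps, strictly decreasing):
  μ^(1)=47; μ^(2)=21; μ^(3)=-18; μ^(4)=-44

((1, 0, 0, 0, 0); (0, 0, 0, 4, 1); (2, 2, 2, 0, 0); (0, 0, 1, 0, 0))


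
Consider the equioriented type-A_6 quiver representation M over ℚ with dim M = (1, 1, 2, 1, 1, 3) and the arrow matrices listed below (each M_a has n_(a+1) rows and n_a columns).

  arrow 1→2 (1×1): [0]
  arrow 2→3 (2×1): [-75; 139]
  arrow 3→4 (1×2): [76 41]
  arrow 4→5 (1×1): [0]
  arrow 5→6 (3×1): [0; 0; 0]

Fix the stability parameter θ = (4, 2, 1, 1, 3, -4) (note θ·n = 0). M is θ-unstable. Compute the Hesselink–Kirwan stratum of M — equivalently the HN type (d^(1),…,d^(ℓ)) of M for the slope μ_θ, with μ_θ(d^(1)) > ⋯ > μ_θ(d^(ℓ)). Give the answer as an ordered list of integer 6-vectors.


Interval decomposition of M: I[1,1], I[2,4], I[3,3], I[5,5], I[6,6]^3.
HN type (ℓ=5): μ^(1)=4; μ^(2)=3; μ^(3)=4/3; μ^(4)=1; μ^(5)=-4

((1, 0, 0, 0, 0, 0); (0, 0, 0, 0, 1, 0); (0, 1, 1, 1, 0, 0); (0, 0, 1, 0, 0, 0); (0, 0, 0, 0, 0, 3))


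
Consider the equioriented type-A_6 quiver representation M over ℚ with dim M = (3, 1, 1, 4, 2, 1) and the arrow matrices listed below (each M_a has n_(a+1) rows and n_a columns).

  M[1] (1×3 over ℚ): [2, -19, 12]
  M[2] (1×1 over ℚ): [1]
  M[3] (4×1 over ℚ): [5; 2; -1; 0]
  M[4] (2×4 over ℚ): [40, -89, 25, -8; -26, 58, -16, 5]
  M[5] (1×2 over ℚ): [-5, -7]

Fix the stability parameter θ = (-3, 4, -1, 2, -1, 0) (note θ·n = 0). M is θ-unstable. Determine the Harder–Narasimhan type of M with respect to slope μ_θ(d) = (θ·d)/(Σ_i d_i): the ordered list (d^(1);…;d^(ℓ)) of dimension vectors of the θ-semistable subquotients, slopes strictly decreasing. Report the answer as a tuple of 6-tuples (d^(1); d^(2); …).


Via rank(M_{q-1}∘⋯∘M_p): M ≅ I[1,1]^2, I[1,6], I[4,4]^2, I[4,5].
μ_θ-semistable layers: μ^(1)=2; μ^(2)=4/5; μ^(3)=1/2; μ^(4)=-3

((0, 0, 0, 2, 0, 0); (0, 1, 1, 1, 1, 1); (0, 0, 0, 1, 1, 0); (3, 0, 0, 0, 0, 0))


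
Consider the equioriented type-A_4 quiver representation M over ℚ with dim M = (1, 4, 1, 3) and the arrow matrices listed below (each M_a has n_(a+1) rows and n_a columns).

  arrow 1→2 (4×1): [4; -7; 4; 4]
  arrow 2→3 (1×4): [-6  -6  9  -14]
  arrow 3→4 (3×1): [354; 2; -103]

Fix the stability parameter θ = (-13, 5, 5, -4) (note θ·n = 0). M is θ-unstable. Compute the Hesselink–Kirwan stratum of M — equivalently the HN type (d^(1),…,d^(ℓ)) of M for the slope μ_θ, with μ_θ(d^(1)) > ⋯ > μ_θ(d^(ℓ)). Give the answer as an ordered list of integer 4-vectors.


Via rank(M_{q-1}∘⋯∘M_p): M ≅ I[1,4], I[2,2]^3, I[4,4]^2.
μ_θ-semistable layers: μ^(1)=5; μ^(2)=2; μ^(3)=-4; μ^(4)=-13

((0, 3, 0, 0); (0, 1, 1, 1); (0, 0, 0, 2); (1, 0, 0, 0))


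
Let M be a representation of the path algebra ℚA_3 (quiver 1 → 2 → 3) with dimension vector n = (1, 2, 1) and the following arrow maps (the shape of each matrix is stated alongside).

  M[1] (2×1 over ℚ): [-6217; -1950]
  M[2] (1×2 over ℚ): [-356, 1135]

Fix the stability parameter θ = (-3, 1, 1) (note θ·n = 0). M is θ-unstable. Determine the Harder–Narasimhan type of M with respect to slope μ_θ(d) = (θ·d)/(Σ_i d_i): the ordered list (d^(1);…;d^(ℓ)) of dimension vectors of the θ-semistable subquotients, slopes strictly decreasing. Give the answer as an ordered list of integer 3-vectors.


Via rank(M_{q-1}∘⋯∘M_p): M ≅ I[1,3], I[2,2].
μ_θ-semistable layers: μ^(1)=1; μ^(2)=-3

((0, 2, 1); (1, 0, 0))


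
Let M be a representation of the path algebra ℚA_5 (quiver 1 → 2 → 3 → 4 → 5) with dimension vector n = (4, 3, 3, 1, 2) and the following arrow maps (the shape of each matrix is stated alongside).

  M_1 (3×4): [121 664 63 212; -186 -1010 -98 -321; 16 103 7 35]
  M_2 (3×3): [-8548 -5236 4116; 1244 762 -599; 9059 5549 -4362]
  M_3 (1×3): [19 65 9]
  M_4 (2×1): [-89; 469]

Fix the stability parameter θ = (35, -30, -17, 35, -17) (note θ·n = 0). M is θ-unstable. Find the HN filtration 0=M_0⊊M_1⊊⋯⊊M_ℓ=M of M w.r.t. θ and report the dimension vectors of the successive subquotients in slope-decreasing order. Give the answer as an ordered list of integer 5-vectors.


Barcode: M ≅ I[1,1], I[1,2], I[1,3], I[1,5], I[3,3], I[5,5]. HN layers by μ_θ (5 steps, strictly decreasing):
  μ^(1)=35; μ^(2)=9; μ^(3)=5/2; μ^(4)=-4; μ^(5)=-17

((1, 0, 0, 0, 0); (0, 0, 0, 1, 1); (1, 1, 0, 0, 0); (2, 2, 2, 0, 0); (0, 0, 1, 0, 1))


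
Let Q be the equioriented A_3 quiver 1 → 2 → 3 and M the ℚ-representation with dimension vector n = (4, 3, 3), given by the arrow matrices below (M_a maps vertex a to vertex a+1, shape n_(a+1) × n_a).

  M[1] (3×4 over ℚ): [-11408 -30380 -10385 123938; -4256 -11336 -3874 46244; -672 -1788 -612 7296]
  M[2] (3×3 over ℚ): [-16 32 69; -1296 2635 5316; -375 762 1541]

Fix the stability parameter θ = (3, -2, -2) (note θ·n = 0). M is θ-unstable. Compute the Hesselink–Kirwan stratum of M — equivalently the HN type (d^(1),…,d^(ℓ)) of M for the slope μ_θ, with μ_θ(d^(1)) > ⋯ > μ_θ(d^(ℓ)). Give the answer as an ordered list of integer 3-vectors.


Barcode: M ≅ I[1,1]^2, I[1,3]^2, I[2,3]. HN layers by μ_θ (3 steps, strictly decreasing):
  μ^(1)=3; μ^(2)=-1/3; μ^(3)=-2

((2, 0, 0); (2, 2, 2); (0, 1, 1))


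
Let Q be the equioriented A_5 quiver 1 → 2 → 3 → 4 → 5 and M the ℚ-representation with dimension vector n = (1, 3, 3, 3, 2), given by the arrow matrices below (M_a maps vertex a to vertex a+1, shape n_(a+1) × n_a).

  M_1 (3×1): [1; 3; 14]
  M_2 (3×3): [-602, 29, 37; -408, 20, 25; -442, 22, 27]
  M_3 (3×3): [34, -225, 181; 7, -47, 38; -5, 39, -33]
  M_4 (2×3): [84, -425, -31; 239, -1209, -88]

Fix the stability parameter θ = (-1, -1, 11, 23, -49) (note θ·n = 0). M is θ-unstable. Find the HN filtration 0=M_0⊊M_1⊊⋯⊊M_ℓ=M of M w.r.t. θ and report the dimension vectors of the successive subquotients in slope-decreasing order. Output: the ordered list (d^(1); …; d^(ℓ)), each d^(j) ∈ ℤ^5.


Via rank(M_{q-1}∘⋯∘M_p): M ≅ I[1,5], I[2,4], I[2,5].
μ_θ-semistable layers: μ^(1)=23; μ^(2)=11; μ^(3)=-1; μ^(4)=-17/5; μ^(5)=-4

((0, 0, 0, 1, 0); (0, 0, 1, 0, 0); (0, 1, 0, 0, 0); (1, 1, 1, 1, 1); (0, 1, 1, 1, 1))


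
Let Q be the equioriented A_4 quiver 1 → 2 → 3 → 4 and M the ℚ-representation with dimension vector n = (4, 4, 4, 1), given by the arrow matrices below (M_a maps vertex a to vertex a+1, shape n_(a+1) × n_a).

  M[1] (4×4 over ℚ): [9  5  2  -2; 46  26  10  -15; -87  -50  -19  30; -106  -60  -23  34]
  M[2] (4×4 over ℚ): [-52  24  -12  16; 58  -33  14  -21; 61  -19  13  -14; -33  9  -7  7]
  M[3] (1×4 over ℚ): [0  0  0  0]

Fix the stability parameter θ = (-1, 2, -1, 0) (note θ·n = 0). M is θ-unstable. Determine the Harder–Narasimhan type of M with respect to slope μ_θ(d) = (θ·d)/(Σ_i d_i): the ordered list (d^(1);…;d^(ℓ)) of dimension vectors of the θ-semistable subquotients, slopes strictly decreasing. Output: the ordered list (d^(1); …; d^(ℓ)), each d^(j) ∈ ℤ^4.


Barcode: M ≅ I[1,2], I[1,3]^3, I[3,3], I[4,4]. HN layers by μ_θ (4 steps, strictly decreasing):
  μ^(1)=2; μ^(2)=1/2; μ^(3)=0; μ^(4)=-1

((0, 1, 0, 0); (0, 3, 3, 0); (0, 0, 0, 1); (4, 0, 1, 0))


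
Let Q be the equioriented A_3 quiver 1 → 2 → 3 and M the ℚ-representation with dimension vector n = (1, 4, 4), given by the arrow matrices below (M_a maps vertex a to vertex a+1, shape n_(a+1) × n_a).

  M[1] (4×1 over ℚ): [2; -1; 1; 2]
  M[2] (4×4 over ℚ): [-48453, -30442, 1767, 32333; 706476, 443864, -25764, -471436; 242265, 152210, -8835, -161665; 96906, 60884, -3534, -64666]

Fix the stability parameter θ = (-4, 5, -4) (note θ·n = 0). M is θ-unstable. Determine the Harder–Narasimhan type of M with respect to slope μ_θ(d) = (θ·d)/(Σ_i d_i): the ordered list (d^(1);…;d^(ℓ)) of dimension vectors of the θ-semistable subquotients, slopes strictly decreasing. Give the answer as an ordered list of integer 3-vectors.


Barcode: M ≅ I[1,3], I[2,2]^3, I[3,3]^3. HN layers by μ_θ (3 steps, strictly decreasing):
  μ^(1)=5; μ^(2)=1/2; μ^(3)=-4

((0, 3, 0); (0, 1, 1); (1, 0, 3))


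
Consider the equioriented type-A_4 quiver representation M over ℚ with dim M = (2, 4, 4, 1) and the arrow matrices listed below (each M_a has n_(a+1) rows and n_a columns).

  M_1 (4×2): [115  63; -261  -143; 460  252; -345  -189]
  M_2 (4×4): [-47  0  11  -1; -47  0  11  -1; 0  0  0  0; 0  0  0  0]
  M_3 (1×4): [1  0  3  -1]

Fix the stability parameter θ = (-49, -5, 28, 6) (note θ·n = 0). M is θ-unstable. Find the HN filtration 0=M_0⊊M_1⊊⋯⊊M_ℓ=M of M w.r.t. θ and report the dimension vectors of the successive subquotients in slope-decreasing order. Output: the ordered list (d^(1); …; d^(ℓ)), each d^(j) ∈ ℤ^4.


Barcode: M ≅ I[1,2]^2, I[2,2], I[2,4], I[3,3]^3. HN layers by μ_θ (4 steps, strictly decreasing):
  μ^(1)=28; μ^(2)=17; μ^(3)=-5; μ^(4)=-49

((0, 0, 3, 0); (0, 0, 1, 1); (0, 4, 0, 0); (2, 0, 0, 0))


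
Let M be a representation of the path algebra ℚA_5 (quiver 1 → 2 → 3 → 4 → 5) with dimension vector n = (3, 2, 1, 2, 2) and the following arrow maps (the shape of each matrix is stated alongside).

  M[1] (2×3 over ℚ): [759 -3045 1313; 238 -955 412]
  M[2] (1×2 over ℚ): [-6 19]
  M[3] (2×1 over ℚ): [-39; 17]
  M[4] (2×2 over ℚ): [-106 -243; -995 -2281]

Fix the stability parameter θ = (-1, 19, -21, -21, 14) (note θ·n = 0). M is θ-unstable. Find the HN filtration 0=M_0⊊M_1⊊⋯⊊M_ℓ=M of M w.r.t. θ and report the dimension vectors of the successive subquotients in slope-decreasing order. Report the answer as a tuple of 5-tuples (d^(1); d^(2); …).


Interval decomposition of M: I[1,1], I[1,2], I[1,5], I[4,5].
HN type (ℓ=5): μ^(1)=19; μ^(2)=14; μ^(3)=-1; μ^(4)=-6; μ^(5)=-21

((0, 1, 0, 0, 0); (0, 0, 0, 0, 2); (2, 0, 0, 0, 0); (1, 1, 1, 1, 0); (0, 0, 0, 1, 0))


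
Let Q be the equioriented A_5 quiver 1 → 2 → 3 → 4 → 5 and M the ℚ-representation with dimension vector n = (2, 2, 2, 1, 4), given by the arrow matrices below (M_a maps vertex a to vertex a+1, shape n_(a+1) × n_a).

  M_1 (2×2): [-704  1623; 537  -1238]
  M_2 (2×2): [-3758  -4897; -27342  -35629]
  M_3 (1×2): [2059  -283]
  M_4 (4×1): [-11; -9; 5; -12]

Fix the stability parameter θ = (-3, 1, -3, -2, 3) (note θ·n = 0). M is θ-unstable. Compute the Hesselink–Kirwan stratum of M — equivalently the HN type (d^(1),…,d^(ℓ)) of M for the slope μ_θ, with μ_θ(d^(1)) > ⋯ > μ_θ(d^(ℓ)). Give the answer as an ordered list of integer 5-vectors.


Via rank(M_{q-1}∘⋯∘M_p): M ≅ I[1,3], I[1,5], I[5,5]^3.
μ_θ-semistable layers: μ^(1)=3; μ^(2)=-1; μ^(3)=-4/3; μ^(4)=-3

((0, 0, 0, 0, 4); (0, 1, 1, 0, 0); (0, 1, 1, 1, 0); (2, 0, 0, 0, 0))


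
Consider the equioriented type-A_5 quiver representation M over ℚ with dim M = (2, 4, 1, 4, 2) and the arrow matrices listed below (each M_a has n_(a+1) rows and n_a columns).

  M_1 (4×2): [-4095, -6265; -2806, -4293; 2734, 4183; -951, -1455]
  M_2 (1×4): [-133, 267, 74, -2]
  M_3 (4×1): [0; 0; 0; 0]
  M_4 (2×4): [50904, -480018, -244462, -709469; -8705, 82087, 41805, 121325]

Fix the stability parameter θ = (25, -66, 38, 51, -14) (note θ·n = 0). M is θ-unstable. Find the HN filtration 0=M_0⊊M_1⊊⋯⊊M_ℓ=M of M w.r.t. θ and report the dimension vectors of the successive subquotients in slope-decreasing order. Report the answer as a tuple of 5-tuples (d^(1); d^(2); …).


Barcode: M ≅ I[1,2], I[1,3], I[2,2]^2, I[4,4]^2, I[4,5]^2. HN layers by μ_θ (5 steps, strictly decreasing):
  μ^(1)=51; μ^(2)=38; μ^(3)=37/2; μ^(4)=-41/2; μ^(5)=-66

((0, 0, 0, 2, 0); (0, 0, 1, 0, 0); (0, 0, 0, 2, 2); (2, 2, 0, 0, 0); (0, 2, 0, 0, 0))


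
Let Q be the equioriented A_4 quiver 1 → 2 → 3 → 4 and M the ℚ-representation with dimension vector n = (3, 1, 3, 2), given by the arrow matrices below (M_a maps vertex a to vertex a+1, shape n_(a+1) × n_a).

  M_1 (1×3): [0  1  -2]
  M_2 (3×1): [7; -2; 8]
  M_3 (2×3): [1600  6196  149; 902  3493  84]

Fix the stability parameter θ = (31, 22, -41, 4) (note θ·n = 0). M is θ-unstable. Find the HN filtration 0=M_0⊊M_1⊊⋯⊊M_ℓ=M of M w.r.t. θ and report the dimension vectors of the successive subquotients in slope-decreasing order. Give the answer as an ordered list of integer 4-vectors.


Barcode: M ≅ I[1,1]^2, I[1,3], I[3,4]^2. HN layers by μ_θ (3 steps, strictly decreasing):
  μ^(1)=31; μ^(2)=4; μ^(3)=-41

((2, 0, 0, 0); (1, 1, 1, 2); (0, 0, 2, 0))


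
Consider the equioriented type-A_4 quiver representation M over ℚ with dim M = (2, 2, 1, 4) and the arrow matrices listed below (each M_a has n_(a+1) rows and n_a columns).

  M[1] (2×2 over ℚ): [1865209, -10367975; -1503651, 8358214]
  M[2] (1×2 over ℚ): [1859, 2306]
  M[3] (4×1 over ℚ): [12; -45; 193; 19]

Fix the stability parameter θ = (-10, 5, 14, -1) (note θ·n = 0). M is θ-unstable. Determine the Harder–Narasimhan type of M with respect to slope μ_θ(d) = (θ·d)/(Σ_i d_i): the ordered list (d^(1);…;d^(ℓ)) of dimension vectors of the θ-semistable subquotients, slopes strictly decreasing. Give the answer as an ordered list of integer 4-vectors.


Barcode: M ≅ I[1,2], I[1,4], I[4,4]^3. HN layers by μ_θ (4 steps, strictly decreasing):
  μ^(1)=13/2; μ^(2)=5; μ^(3)=-1; μ^(4)=-10

((0, 0, 1, 1); (0, 2, 0, 0); (0, 0, 0, 3); (2, 0, 0, 0))


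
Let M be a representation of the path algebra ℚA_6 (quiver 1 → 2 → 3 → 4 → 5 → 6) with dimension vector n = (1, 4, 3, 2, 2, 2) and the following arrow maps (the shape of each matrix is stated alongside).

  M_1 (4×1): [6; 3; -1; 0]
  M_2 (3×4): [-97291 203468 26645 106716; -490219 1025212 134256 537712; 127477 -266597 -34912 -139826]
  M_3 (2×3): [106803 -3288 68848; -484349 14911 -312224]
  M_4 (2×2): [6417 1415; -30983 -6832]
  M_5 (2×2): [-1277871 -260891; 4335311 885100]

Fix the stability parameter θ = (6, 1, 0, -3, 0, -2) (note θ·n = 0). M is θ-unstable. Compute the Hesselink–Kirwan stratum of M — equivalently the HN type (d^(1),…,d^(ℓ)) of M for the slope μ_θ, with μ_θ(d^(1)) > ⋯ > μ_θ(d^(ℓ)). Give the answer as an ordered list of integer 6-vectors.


Via rank(M_{q-1}∘⋯∘M_p): M ≅ I[1,6], I[2,2], I[2,3], I[2,6].
μ_θ-semistable layers: μ^(1)=1; μ^(2)=1/2; μ^(3)=1/3; μ^(4)=-4/5

((0, 1, 0, 0, 0, 0); (0, 1, 1, 0, 0, 0); (1, 1, 1, 1, 1, 1); (0, 1, 1, 1, 1, 1))


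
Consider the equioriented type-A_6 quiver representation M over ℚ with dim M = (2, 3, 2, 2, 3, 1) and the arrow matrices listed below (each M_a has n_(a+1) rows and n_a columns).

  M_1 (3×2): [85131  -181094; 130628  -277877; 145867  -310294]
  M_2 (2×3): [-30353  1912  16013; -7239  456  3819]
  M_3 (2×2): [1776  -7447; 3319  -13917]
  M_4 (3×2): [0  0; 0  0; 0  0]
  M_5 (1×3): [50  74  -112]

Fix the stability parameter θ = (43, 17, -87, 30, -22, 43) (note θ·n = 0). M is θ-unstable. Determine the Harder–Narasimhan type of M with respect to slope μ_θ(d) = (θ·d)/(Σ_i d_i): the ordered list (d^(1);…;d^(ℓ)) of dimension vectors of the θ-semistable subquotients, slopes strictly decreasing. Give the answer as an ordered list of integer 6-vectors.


Via rank(M_{q-1}∘⋯∘M_p): M ≅ I[1,2], I[1,4], I[2,2], I[3,4], I[5,5]^2, I[5,6].
μ_θ-semistable layers: μ^(1)=43; μ^(2)=30; μ^(3)=17; μ^(4)=-9; μ^(5)=-22; μ^(6)=-87

((0, 0, 0, 0, 0, 1); (1, 1, 0, 2, 0, 0); (0, 1, 0, 0, 0, 0); (1, 1, 1, 0, 0, 0); (0, 0, 0, 0, 3, 0); (0, 0, 1, 0, 0, 0))


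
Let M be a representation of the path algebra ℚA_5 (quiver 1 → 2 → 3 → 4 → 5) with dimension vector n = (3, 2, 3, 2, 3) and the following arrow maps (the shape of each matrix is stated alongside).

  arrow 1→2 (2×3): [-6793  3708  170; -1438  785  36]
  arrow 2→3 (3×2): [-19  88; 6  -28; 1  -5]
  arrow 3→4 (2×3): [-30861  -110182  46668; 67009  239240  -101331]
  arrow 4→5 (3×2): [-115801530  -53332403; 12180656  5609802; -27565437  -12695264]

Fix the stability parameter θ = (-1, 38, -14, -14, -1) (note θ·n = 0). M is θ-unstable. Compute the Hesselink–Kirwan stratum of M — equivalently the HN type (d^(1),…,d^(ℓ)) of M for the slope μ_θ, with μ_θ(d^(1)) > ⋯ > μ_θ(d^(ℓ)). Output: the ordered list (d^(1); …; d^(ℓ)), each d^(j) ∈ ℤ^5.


Via rank(M_{q-1}∘⋯∘M_p): M ≅ I[1,1], I[1,5]^2, I[3,3], I[5,5].
μ_θ-semistable layers: μ^(1)=9/4; μ^(2)=-1; μ^(3)=-14

((0, 2, 2, 2, 2); (3, 0, 0, 0, 1); (0, 0, 1, 0, 0))


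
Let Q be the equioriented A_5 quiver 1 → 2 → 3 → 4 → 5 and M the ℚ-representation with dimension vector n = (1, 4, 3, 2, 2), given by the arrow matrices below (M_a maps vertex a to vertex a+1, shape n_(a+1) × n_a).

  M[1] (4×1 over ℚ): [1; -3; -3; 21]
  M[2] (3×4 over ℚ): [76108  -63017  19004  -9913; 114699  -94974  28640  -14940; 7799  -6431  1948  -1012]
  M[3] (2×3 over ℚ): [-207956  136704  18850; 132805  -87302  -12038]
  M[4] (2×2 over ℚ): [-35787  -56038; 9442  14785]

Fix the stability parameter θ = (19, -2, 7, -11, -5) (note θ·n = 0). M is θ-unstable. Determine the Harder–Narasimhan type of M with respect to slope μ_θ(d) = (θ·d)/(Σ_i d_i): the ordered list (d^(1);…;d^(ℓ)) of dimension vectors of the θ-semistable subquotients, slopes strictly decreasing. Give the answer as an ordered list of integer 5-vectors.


Barcode: M ≅ I[1,3], I[2,2], I[2,5]^2. HN layers by μ_θ (3 steps, strictly decreasing):
  μ^(1)=8; μ^(2)=-2; μ^(3)=-11/4

((1, 1, 1, 0, 0); (0, 1, 0, 0, 0); (0, 2, 2, 2, 2))


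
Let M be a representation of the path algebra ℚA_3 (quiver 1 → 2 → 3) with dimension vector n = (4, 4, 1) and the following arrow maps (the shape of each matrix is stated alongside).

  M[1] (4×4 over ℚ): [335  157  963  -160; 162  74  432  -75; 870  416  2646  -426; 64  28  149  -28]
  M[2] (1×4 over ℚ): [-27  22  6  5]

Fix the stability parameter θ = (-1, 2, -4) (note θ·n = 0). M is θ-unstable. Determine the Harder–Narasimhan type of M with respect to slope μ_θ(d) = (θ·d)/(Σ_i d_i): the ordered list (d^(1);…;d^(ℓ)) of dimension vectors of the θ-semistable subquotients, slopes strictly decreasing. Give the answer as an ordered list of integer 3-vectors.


Barcode: M ≅ I[1,2]^3, I[1,3]. HN layers by μ_θ (2 steps, strictly decreasing):
  μ^(1)=2; μ^(2)=-1

((0, 3, 0); (4, 1, 1))


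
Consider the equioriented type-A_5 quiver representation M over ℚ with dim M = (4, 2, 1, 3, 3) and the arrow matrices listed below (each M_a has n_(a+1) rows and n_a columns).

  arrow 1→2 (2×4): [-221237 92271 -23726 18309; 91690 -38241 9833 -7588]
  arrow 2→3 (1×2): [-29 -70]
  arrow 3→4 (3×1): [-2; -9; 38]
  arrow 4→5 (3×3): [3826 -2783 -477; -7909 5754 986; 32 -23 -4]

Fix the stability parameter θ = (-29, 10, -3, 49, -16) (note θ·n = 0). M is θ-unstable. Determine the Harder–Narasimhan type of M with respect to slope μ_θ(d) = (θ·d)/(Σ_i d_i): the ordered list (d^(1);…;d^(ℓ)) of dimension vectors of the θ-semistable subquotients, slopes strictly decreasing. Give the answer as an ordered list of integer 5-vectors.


Interval decomposition of M: I[1,1]^2, I[1,2], I[1,5], I[4,5]^2.
HN type (ℓ=4): μ^(1)=33/2; μ^(2)=10; μ^(3)=7/2; μ^(4)=-29

((0, 0, 0, 3, 3); (0, 1, 0, 0, 0); (0, 1, 1, 0, 0); (4, 0, 0, 0, 0))


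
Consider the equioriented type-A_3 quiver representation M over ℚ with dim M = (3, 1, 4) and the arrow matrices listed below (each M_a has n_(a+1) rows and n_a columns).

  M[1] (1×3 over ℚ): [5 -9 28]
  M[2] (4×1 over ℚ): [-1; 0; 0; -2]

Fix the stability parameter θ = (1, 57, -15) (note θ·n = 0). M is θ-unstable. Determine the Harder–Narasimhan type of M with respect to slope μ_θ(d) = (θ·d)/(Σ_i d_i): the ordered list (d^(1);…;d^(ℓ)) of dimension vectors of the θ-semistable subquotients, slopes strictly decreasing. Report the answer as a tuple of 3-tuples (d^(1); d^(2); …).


Interval decomposition of M: I[1,1]^2, I[1,3], I[3,3]^3.
HN type (ℓ=3): μ^(1)=21; μ^(2)=1; μ^(3)=-15

((0, 1, 1); (3, 0, 0); (0, 0, 3))


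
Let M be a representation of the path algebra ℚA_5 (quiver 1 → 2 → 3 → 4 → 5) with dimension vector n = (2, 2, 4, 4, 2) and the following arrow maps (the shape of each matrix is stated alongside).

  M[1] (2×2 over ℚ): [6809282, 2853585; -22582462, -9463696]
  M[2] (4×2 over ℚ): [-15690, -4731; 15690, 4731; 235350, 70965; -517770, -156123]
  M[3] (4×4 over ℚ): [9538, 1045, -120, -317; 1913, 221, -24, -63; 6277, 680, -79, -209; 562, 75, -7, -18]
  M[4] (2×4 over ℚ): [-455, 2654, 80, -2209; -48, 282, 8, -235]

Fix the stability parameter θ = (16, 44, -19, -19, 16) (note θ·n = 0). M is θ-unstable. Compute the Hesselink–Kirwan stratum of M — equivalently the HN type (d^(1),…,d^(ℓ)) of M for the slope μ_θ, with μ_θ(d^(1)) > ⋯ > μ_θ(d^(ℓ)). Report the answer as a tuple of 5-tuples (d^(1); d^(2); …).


Barcode: M ≅ I[1,2], I[1,4], I[3,4], I[3,5]^2. HN layers by μ_θ (4 steps, strictly decreasing):
  μ^(1)=44; μ^(2)=16; μ^(3)=11/2; μ^(4)=-19

((0, 1, 0, 0, 0); (1, 0, 0, 0, 2); (1, 1, 1, 1, 0); (0, 0, 3, 3, 0))


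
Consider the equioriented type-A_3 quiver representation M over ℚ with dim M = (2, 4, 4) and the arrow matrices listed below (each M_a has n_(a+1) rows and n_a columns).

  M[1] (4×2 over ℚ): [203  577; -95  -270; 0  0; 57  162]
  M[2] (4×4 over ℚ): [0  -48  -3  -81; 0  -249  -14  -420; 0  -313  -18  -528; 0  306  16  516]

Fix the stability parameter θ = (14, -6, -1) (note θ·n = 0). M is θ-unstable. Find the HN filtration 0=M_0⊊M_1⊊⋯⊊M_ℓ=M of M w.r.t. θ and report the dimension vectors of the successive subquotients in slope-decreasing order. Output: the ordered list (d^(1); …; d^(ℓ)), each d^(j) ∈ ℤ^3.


Barcode: M ≅ I[1,2], I[1,3], I[2,2], I[2,3], I[3,3]^2. HN layers by μ_θ (4 steps, strictly decreasing):
  μ^(1)=4; μ^(2)=7/3; μ^(3)=-1; μ^(4)=-6

((1, 1, 0); (1, 1, 1); (0, 0, 3); (0, 2, 0))


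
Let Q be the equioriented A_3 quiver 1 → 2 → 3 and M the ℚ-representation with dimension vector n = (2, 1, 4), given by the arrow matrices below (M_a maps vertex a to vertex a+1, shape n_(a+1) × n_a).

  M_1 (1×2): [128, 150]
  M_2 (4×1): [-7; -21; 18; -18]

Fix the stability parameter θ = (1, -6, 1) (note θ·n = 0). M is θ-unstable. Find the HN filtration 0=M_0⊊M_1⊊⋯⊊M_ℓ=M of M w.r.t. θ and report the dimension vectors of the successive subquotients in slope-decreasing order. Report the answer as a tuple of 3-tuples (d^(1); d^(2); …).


Barcode: M ≅ I[1,1], I[1,3], I[3,3]^3. HN layers by μ_θ (2 steps, strictly decreasing):
  μ^(1)=1; μ^(2)=-5/2

((1, 0, 4); (1, 1, 0))


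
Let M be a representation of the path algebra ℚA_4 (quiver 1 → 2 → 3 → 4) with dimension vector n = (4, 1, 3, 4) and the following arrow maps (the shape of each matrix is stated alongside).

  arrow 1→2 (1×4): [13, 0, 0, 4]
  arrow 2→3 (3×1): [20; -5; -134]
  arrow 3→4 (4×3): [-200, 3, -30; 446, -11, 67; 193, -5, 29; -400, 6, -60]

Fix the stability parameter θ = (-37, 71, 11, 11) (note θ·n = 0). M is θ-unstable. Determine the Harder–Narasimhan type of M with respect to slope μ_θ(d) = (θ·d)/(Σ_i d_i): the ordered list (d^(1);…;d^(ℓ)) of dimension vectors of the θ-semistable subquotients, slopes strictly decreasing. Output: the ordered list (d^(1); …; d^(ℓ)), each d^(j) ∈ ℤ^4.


Barcode: M ≅ I[1,1]^3, I[1,4], I[3,4]^2, I[4,4]. HN layers by μ_θ (3 steps, strictly decreasing):
  μ^(1)=31; μ^(2)=11; μ^(3)=-37

((0, 1, 1, 1); (0, 0, 2, 3); (4, 0, 0, 0))


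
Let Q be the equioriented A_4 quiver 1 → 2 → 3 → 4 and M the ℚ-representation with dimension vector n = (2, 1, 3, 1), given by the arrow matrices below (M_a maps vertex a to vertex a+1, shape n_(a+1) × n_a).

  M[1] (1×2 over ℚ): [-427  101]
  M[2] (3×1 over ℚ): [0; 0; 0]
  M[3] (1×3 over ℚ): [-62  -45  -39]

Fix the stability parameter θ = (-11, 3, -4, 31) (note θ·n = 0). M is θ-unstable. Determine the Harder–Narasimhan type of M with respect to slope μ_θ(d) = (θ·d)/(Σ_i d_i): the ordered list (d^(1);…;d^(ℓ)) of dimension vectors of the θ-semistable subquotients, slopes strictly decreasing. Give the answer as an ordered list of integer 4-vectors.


Via rank(M_{q-1}∘⋯∘M_p): M ≅ I[1,1], I[1,2], I[3,3]^2, I[3,4].
μ_θ-semistable layers: μ^(1)=31; μ^(2)=3; μ^(3)=-4; μ^(4)=-11

((0, 0, 0, 1); (0, 1, 0, 0); (0, 0, 3, 0); (2, 0, 0, 0))


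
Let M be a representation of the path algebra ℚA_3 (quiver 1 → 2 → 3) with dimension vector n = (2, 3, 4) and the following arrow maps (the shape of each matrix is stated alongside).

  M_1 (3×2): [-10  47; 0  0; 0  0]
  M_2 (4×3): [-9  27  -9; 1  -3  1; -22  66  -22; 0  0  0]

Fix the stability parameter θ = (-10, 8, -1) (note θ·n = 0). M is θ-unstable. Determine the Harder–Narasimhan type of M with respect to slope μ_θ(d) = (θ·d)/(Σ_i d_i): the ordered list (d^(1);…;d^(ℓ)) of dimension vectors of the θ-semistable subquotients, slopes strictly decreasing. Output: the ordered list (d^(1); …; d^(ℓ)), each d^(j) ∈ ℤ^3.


Interval decomposition of M: I[1,1], I[1,3], I[2,2]^2, I[3,3]^3.
HN type (ℓ=4): μ^(1)=8; μ^(2)=7/2; μ^(3)=-1; μ^(4)=-10

((0, 2, 0); (0, 1, 1); (0, 0, 3); (2, 0, 0))


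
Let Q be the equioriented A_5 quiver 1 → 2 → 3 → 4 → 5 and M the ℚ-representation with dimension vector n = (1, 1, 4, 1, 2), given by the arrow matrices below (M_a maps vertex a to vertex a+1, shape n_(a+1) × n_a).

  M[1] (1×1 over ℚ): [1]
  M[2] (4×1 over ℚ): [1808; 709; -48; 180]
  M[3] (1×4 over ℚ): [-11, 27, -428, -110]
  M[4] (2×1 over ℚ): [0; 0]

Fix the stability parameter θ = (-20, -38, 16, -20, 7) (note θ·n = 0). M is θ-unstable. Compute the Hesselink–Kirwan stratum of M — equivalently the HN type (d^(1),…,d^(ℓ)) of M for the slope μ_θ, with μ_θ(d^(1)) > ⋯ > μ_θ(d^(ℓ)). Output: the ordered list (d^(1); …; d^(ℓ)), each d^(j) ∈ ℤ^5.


Via rank(M_{q-1}∘⋯∘M_p): M ≅ I[1,4], I[3,3]^3, I[5,5]^2.
μ_θ-semistable layers: μ^(1)=16; μ^(2)=7; μ^(3)=-2; μ^(4)=-29

((0, 0, 3, 0, 0); (0, 0, 0, 0, 2); (0, 0, 1, 1, 0); (1, 1, 0, 0, 0))


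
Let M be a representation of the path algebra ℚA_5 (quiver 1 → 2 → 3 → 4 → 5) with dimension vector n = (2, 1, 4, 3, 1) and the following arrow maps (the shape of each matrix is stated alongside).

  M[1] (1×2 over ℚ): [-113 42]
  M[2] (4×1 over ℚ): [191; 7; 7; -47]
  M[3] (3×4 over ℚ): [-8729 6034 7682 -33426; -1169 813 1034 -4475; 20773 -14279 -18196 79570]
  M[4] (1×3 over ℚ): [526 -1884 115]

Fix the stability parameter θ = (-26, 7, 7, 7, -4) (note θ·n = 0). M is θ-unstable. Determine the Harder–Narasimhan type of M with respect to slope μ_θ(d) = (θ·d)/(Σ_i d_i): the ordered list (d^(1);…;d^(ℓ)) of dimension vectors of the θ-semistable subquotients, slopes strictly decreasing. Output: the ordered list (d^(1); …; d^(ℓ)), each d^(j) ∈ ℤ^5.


Interval decomposition of M: I[1,1], I[1,5], I[3,3], I[3,4]^2.
HN type (ℓ=3): μ^(1)=7; μ^(2)=17/4; μ^(3)=-26

((0, 0, 3, 2, 0); (0, 1, 1, 1, 1); (2, 0, 0, 0, 0))


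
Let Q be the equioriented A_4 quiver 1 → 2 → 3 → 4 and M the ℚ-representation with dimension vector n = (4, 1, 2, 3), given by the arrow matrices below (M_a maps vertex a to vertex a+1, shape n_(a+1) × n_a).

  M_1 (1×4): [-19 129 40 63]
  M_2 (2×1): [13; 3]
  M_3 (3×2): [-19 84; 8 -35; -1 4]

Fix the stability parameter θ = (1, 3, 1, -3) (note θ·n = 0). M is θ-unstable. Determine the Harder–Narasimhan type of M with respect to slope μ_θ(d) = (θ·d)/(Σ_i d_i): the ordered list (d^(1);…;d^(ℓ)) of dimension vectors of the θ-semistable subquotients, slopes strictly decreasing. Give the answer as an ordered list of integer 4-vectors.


Barcode: M ≅ I[1,1]^3, I[1,4], I[3,4], I[4,4]. HN layers by μ_θ (4 steps, strictly decreasing):
  μ^(1)=1; μ^(2)=1/2; μ^(3)=-1; μ^(4)=-3

((3, 0, 0, 0); (1, 1, 1, 1); (0, 0, 1, 1); (0, 0, 0, 1))


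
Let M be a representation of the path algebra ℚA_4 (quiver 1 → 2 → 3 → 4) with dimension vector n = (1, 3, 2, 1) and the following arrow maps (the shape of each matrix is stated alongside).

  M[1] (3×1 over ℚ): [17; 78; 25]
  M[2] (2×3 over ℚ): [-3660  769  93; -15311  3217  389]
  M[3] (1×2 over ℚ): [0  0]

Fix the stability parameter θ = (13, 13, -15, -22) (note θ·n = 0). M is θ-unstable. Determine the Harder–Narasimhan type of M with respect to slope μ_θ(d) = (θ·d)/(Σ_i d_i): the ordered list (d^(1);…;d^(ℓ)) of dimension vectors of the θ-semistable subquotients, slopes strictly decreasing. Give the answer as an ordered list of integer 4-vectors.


Via rank(M_{q-1}∘⋯∘M_p): M ≅ I[1,3], I[2,2], I[2,3], I[4,4].
μ_θ-semistable layers: μ^(1)=13; μ^(2)=11/3; μ^(3)=-1; μ^(4)=-22

((0, 1, 0, 0); (1, 1, 1, 0); (0, 1, 1, 0); (0, 0, 0, 1))


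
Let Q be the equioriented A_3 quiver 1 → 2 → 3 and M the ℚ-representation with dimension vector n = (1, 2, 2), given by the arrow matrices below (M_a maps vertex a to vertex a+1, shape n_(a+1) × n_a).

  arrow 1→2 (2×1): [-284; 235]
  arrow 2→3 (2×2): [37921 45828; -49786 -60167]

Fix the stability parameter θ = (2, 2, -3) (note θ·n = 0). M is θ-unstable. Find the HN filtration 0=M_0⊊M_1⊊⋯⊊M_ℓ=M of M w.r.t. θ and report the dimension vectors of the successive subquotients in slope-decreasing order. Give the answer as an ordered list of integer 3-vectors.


Via rank(M_{q-1}∘⋯∘M_p): M ≅ I[1,3], I[2,3].
μ_θ-semistable layers: μ^(1)=1/3; μ^(2)=-1/2

((1, 1, 1); (0, 1, 1))


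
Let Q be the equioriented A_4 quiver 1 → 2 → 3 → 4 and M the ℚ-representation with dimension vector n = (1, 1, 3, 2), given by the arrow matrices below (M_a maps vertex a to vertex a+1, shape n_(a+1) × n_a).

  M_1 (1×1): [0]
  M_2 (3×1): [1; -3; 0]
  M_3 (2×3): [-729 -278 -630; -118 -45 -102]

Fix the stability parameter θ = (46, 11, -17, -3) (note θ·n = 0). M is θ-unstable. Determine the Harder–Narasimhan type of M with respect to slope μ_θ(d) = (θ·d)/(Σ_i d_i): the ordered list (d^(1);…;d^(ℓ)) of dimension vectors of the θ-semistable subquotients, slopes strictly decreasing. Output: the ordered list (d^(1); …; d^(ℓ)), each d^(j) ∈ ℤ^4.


Via rank(M_{q-1}∘⋯∘M_p): M ≅ I[1,1], I[2,4], I[3,3], I[3,4].
μ_θ-semistable layers: μ^(1)=46; μ^(2)=-3; μ^(3)=-17

((1, 0, 0, 0); (0, 1, 1, 2); (0, 0, 2, 0))


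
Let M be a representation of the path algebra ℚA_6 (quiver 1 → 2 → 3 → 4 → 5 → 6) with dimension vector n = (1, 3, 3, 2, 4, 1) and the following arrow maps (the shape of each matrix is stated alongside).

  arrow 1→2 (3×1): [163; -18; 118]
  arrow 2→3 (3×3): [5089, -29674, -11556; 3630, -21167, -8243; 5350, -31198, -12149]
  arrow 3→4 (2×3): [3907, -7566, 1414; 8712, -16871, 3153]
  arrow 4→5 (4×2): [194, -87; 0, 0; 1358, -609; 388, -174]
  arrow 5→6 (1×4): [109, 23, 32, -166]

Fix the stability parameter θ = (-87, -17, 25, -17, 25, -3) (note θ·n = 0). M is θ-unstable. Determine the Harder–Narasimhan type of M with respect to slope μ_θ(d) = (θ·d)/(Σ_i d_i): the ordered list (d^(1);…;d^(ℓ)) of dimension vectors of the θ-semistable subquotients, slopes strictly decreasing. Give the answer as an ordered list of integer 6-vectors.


Barcode: M ≅ I[1,4], I[2,3], I[2,6], I[5,5]^3. HN layers by μ_θ (5 steps, strictly decreasing):
  μ^(1)=25; μ^(2)=11; μ^(3)=4; μ^(4)=-17; μ^(5)=-87

((0, 0, 1, 0, 3, 0); (0, 0, 0, 0, 1, 1); (0, 0, 2, 2, 0, 0); (0, 3, 0, 0, 0, 0); (1, 0, 0, 0, 0, 0))


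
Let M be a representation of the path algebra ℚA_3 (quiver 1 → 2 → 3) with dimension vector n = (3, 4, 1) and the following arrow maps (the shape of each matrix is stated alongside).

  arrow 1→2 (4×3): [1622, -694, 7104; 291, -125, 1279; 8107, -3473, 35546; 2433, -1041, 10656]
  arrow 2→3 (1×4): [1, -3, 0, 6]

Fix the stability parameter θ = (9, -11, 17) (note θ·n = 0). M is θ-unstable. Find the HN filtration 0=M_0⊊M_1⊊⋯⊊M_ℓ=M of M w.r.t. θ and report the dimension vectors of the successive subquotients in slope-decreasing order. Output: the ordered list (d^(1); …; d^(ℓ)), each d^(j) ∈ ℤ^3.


Barcode: M ≅ I[1,2]^2, I[1,3], I[2,2]. HN layers by μ_θ (3 steps, strictly decreasing):
  μ^(1)=17; μ^(2)=-1; μ^(3)=-11

((0, 0, 1); (3, 3, 0); (0, 1, 0))


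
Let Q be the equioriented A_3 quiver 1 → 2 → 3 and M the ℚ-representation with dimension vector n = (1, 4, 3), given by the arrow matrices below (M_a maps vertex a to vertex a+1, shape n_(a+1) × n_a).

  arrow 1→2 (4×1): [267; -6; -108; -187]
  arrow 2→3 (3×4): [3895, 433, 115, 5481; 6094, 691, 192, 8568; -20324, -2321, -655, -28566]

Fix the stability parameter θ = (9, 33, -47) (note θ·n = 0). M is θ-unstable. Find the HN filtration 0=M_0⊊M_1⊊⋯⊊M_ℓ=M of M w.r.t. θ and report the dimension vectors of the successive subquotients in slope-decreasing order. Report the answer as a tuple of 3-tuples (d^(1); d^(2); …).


Interval decomposition of M: I[1,2], I[2,3]^3.
HN type (ℓ=3): μ^(1)=33; μ^(2)=9; μ^(3)=-7

((0, 1, 0); (1, 0, 0); (0, 3, 3))


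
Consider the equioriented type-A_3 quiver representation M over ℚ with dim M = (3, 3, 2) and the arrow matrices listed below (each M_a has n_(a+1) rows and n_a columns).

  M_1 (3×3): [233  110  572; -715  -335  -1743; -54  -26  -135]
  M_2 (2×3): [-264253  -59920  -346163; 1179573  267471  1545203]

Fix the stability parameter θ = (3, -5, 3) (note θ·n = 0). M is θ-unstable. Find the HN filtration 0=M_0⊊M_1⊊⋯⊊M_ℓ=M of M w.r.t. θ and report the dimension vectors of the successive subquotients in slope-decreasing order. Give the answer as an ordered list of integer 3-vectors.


Via rank(M_{q-1}∘⋯∘M_p): M ≅ I[1,2], I[1,3]^2.
μ_θ-semistable layers: μ^(1)=3; μ^(2)=-1

((0, 0, 2); (3, 3, 0))


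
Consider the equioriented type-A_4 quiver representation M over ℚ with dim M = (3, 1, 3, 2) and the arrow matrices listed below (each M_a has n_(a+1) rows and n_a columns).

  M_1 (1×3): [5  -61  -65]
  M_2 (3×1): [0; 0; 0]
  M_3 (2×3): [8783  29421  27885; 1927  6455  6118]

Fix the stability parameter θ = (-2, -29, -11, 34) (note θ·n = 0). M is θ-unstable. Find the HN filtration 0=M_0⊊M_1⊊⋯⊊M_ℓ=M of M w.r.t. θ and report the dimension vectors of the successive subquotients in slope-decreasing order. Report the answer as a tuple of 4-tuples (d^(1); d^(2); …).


Via rank(M_{q-1}∘⋯∘M_p): M ≅ I[1,1]^2, I[1,2], I[3,3], I[3,4]^2.
μ_θ-semistable layers: μ^(1)=34; μ^(2)=-2; μ^(3)=-11; μ^(4)=-31/2

((0, 0, 0, 2); (2, 0, 0, 0); (0, 0, 3, 0); (1, 1, 0, 0))


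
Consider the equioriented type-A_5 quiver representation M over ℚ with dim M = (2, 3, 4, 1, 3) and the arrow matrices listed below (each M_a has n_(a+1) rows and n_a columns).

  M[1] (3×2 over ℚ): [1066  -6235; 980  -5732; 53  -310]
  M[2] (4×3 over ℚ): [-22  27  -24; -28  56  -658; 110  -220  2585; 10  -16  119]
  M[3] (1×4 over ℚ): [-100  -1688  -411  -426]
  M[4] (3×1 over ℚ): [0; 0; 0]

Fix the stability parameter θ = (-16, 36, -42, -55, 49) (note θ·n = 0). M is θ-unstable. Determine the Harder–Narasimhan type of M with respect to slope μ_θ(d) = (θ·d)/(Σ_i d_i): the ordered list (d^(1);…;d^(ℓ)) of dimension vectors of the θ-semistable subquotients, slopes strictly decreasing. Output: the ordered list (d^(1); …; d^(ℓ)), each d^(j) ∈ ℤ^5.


Via rank(M_{q-1}∘⋯∘M_p): M ≅ I[1,3], I[1,4], I[2,2], I[3,3]^2, I[5,5]^3.
μ_θ-semistable layers: μ^(1)=49; μ^(2)=36; μ^(3)=-3; μ^(4)=-16; μ^(5)=-77/4; μ^(6)=-42

((0, 0, 0, 0, 3); (0, 1, 0, 0, 0); (0, 1, 1, 0, 0); (1, 0, 0, 0, 0); (1, 1, 1, 1, 0); (0, 0, 2, 0, 0))
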